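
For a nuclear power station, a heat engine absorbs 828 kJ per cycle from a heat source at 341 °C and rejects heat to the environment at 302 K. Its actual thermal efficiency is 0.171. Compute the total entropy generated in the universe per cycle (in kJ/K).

ΔS_univ ≈ 0.925 kJ/K

T_H = 341 °C → 341 + 273.15 = 614.15 K.
W = η·Q_H = 0.171 × 828 = 141.6 kJ, so Q_C = Q_H − W = 686.4 kJ.
Reservoir entropy changes: ΔS_H = −Q_H/T_H = −828/614.15 = -1.348 kJ/K and ΔS_C = +Q_C/T_C = 686.4/302.00 = 2.273 kJ/K.
ΔS_univ = −Q_H/T_H + Q_C/T_C = 0.925 kJ/K (> 0, since η = 0.171 < η_Carnot = 0.508).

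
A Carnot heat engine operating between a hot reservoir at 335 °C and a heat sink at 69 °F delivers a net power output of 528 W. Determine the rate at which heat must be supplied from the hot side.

Q̇_H ≈ 1020 W

T_H = 335 °C → 335 + 273.15 = 608.15 K.
T_C = 69 °F → (69 − 32) × 5/9 = 20.56 °C = 293.71 K.
Since the cycle is reversible, η = 1 − T_C/T_H = 1 − 293.71/608.15 = 0.5171.
Q_H = W/η = 528/0.5171 = 1020 W.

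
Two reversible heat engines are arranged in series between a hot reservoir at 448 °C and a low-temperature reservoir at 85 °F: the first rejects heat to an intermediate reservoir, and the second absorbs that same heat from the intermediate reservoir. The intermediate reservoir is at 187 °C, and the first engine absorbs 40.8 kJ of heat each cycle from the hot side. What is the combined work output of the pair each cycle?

T_H = 448 °C → 448 + 273.15 = 721.15 K.
T_C = 85 °F → (85 − 32) × 5/9 = 29.44 °C = 302.59 K.
Two reversible stages in series are equivalent to a single Carnot engine between T_H and T_C, so η_total = 1 − T_C/T_H = 1 − 302.59/721.15 = 0.5804.
W_total = η_total · Q_H = 0.5804 × 40.8 = 23.7 kJ.

W_total ≈ 23.7 kJ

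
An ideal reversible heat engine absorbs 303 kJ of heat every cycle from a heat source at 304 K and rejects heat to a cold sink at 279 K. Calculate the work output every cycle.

W ≈ 24.9 kJ

For a reversible engine, η = 1 − T_C/T_H = 1 − 279.00/304.00 = 0.0822.
W = η·Q_H = 0.0822 × 303 = 24.9 kJ.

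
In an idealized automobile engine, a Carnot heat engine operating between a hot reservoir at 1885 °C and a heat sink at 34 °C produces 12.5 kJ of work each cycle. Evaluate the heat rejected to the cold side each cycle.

Q_C ≈ 2.07 kJ

T_H = 1885 °C → 1885 + 273.15 = 2158.15 K.
T_C = 34 °C → 34 + 273.15 = 307.15 K.
The Carnot efficiency is η = 1 − T_C/T_H = 1 − 307.15/2158.15 = 0.8577.
Since Q_C/Q_H = T_C/T_H and Q_H = W/η, Q_C = W·T_C/(T_H − T_C) = 12.5 × 307.15/1851.00 = 2.07 kJ.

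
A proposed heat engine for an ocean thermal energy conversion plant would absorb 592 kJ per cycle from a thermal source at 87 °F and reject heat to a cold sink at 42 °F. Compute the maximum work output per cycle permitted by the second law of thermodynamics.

W_max ≈ 48.7 kJ

T_H = 87 °F → (87 − 32) × 5/9 = 30.56 °C = 303.71 K.
T_C = 42 °F → (42 − 32) × 5/9 = 5.56 °C = 278.71 K.
By the Carnot theorem, η_max = 1 − T_C/T_H = 1 − 278.71/303.71 = 0.0823.
W_max = η_max · Q_H = 0.0823 × 592 = 48.7 kJ.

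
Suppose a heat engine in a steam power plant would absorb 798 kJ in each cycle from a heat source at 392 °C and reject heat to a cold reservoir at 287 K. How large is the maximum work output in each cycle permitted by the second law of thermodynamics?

T_H = 392 °C → 392 + 273.15 = 665.15 K.
The second-law ceiling is the Carnot efficiency, η_max = 1 − T_C/T_H = 1 − 287.00/665.15 = 0.5685.
W_max = η_max · Q_H = 0.5685 × 798 = 454 kJ.

W_max ≈ 454 kJ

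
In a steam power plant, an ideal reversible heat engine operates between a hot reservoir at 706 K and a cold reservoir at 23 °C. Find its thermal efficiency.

T_C = 23 °C → 23 + 273.15 = 296.15 K.
For a reversible engine, η = 1 − T_C/T_H = 1 − 296.15/706.00 = 0.581.

η ≈ 0.581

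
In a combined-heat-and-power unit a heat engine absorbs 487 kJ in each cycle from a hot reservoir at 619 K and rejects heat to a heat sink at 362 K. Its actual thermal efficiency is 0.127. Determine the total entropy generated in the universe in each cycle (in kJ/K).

ΔS_univ ≈ 0.388 kJ/K

W = η·Q_H = 0.127 × 487 = 61.85 kJ, so Q_C = Q_H − W = 425.2 kJ.
The hot reservoir loses entropy Q_H/T_H = 487/619.00 = 0.7868 kJ/K; the cold reservoir gains Q_C/T_C = 425.2/362.00 = 1.174 kJ/K.
ΔS_univ = −Q_H/T_H + Q_C/T_C = 0.388 kJ/K (> 0, since η = 0.127 < η_Carnot = 0.415).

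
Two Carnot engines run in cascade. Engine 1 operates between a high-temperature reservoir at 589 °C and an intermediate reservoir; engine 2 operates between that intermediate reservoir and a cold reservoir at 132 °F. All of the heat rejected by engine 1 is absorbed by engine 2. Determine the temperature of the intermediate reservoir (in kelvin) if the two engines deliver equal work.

T_m ≈ 595 K

T_H = 589 °C → 589 + 273.15 = 862.15 K.
T_C = 132 °F → (132 − 32) × 5/9 = 55.56 °C = 328.71 K.
For reversible stages Q_m = Q_H·(T_m/T_H). Setting W₁ = Q_H(1 − T_m/T_H) equal to W₂ = Q_m(1 − T_C/T_m) = Q_H·(T_m − T_C)/T_H gives T_H − T_m = T_m − T_C, so T_m = (T_H + T_C)/2 = (862.15 + 328.71)/2 = 595 K.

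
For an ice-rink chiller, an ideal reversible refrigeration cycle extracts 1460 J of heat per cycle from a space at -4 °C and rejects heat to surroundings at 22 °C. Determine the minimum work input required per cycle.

W_in ≈ 141 J

T_H = 22 °C → 22 + 273.15 = 295.15 K.
T_C = -4 °C → -4 + 273.15 = 269.15 K.
For a reversible refrigerator, COP_R = T_C/(T_H − T_C) = 269.15/26.00 = 10.3519.
W = Q_C/COP_R = 1460/10.3519 = 141 J.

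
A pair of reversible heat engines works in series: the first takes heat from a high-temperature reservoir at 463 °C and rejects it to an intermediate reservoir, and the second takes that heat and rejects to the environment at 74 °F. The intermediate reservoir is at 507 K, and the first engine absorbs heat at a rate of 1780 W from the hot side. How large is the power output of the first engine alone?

Ẇ₁ ≈ 554.1 W

T_H = 463 °C → 463 + 273.15 = 736.15 K.
T_C = 74 °F → (74 − 32) × 5/9 = 23.33 °C = 296.48 K.
First-stage efficiency η₁ = 1 − T_m/T_H = 1 − 507.00/736.15 = 0.3113.
W₁ = η₁·Q_H = 0.3113 × 1780 = 554.1 W.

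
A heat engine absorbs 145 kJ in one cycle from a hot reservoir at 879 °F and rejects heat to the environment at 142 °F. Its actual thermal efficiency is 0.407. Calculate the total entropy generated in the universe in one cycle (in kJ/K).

T_H = 879 °F → (879 − 32) × 5/9 = 470.56 °C = 743.71 K.
T_C = 142 °F → (142 − 32) × 5/9 = 61.11 °C = 334.26 K.
W = η·Q_H = 0.407 × 145 = 59.01 kJ, so Q_C = Q_H − W = 85.99 kJ.
Reservoir entropy changes: ΔS_H = −Q_H/T_H = −145/743.71 = -0.1950 kJ/K and ΔS_C = +Q_C/T_C = 85.99/334.26 = 0.2572 kJ/K.
ΔS_univ = −Q_H/T_H + Q_C/T_C = 0.06227 kJ/K (> 0, since η = 0.407 < η_Carnot = 0.551).

ΔS_univ ≈ 0.06227 kJ/K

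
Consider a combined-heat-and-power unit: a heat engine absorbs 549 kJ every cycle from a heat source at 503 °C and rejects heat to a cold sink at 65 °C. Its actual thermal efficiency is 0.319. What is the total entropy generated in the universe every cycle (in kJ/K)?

ΔS_univ ≈ 0.398 kJ/K

T_H = 503 °C → 503 + 273.15 = 776.15 K.
T_C = 65 °C → 65 + 273.15 = 338.15 K.
W = η·Q_H = 0.319 × 549 = 175.1 kJ, so Q_C = Q_H − W = 373.9 kJ.
The hot reservoir loses entropy Q_H/T_H = 549/776.15 = 0.7073 kJ/K; the cold reservoir gains Q_C/T_C = 373.9/338.15 = 1.106 kJ/K.
ΔS_univ = −Q_H/T_H + Q_C/T_C = 0.398 kJ/K (> 0, since η = 0.319 < η_Carnot = 0.564).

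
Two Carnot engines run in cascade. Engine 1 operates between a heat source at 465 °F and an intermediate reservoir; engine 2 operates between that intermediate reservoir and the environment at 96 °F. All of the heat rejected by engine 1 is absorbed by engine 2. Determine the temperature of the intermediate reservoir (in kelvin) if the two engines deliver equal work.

T_H = 465 °F → (465 − 32) × 5/9 = 240.56 °C = 513.71 K.
T_C = 96 °F → (96 − 32) × 5/9 = 35.56 °C = 308.71 K.
For reversible stages Q_m = Q_H·(T_m/T_H). Setting W₁ = Q_H(1 − T_m/T_H) equal to W₂ = Q_m(1 − T_C/T_m) = Q_H·(T_m − T_C)/T_H gives T_H − T_m = T_m − T_C, so T_m = (T_H + T_C)/2 = (513.71 + 308.71)/2 = 411 K.

T_m ≈ 411 K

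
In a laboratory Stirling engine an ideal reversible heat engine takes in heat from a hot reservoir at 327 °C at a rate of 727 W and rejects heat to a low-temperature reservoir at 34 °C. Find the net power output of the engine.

T_H = 327 °C → 327 + 273.15 = 600.15 K.
T_C = 34 °C → 34 + 273.15 = 307.15 K.
Carnot efficiency: η = 1 − T_C/T_H = 1 − 307.15/600.15 = 0.4882.
W = η·Q_H = 0.4882 × 727 = 355 W.

Ẇ ≈ 355 W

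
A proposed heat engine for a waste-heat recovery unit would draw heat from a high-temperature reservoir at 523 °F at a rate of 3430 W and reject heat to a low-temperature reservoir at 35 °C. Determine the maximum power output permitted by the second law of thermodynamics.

Ẇ_max ≈ 1490 W

T_H = 523 °F → (523 − 32) × 5/9 = 272.78 °C = 545.93 K.
T_C = 35 °C → 35 + 273.15 = 308.15 K.
The second-law ceiling is the Carnot efficiency, η_max = 1 − T_C/T_H = 1 − 308.15/545.93 = 0.4355.
W_max = η_max · Q_H = 0.4355 × 3430 = 1490 W.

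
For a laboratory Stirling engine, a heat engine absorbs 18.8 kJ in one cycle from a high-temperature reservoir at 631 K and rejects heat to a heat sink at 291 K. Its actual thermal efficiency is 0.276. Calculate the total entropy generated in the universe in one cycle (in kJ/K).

ΔS_univ ≈ 0.01698 kJ/K

W = η·Q_H = 0.276 × 18.8 = 5.189 kJ, so Q_C = Q_H − W = 13.61 kJ.
The hot reservoir loses entropy Q_H/T_H = 18.8/631.00 = 0.02979 kJ/K; the cold reservoir gains Q_C/T_C = 13.61/291.00 = 0.04677 kJ/K.
ΔS_univ = −Q_H/T_H + Q_C/T_C = 0.01698 kJ/K (> 0, since η = 0.276 < η_Carnot = 0.539).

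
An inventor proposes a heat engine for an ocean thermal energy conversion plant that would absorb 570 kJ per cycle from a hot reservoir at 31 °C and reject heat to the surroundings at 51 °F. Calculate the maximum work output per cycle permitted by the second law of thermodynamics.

W_max ≈ 38.3 kJ

T_H = 31 °C → 31 + 273.15 = 304.15 K.
T_C = 51 °F → (51 − 32) × 5/9 = 10.56 °C = 283.71 K.
The second-law ceiling is the Carnot efficiency, η_max = 1 − T_C/T_H = 1 − 283.71/304.15 = 0.0672.
W_max = η_max · Q_H = 0.0672 × 570 = 38.3 kJ.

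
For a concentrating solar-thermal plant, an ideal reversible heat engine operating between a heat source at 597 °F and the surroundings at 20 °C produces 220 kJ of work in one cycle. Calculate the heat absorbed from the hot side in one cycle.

T_H = 597 °F → (597 − 32) × 5/9 = 313.89 °C = 587.04 K.
T_C = 20 °C → 20 + 273.15 = 293.15 K.
η_rev = 1 − T_C/T_H = 1 − 293.15/587.04 = 0.5006.
Q_H = W/η = 220/0.5006 = 439 kJ.

Q_H ≈ 439 kJ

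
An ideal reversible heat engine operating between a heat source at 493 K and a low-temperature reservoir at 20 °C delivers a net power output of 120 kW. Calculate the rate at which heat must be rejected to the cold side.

T_C = 20 °C → 20 + 273.15 = 293.15 K.
Carnot efficiency: η = 1 − T_C/T_H = 1 − 293.15/493.00 = 0.4054.
Since Q_C/Q_H = T_C/T_H and Q_H = W/η, Q_C = W·T_C/(T_H − T_C) = 120 × 293.15/199.85 = 176.0 kW.

Q̇_C ≈ 176.0 kW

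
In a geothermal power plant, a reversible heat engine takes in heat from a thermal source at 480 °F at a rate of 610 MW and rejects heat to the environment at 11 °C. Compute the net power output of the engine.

T_H = 480 °F → (480 − 32) × 5/9 = 248.89 °C = 522.04 K.
T_C = 11 °C → 11 + 273.15 = 284.15 K.
The Carnot efficiency is η = 1 − T_C/T_H = 1 − 284.15/522.04 = 0.4557.
W = η·Q_H = 0.4557 × 610 = 278 MW.

Ẇ ≈ 278 MW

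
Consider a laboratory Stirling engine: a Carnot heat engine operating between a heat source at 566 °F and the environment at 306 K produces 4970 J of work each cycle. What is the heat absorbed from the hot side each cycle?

T_H = 566 °F → (566 − 32) × 5/9 = 296.67 °C = 569.82 K.
Since the cycle is reversible, η = 1 − T_C/T_H = 1 − 306.00/569.82 = 0.4630.
Q_H = W/η = 4970/0.4630 = 10700 J.

Q_H ≈ 10700 J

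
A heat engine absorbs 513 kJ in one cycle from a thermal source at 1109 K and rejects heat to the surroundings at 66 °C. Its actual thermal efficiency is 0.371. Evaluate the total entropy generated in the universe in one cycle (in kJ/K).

T_C = 66 °C → 66 + 273.15 = 339.15 K.
W = η·Q_H = 0.371 × 513 = 190.3 kJ, so Q_C = Q_H − W = 322.7 kJ.
Reservoir entropy changes: ΔS_H = −Q_H/T_H = −513/1109.00 = -0.4626 kJ/K and ΔS_C = +Q_C/T_C = 322.7/339.15 = 0.9514 kJ/K.
ΔS_univ = −Q_H/T_H + Q_C/T_C = 0.489 kJ/K (> 0, since η = 0.371 < η_Carnot = 0.694).

ΔS_univ ≈ 0.489 kJ/K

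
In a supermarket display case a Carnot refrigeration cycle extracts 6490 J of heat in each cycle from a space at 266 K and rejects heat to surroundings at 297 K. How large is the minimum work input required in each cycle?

W_in ≈ 756 J

Carnot COP: COP_R = T_C/(T_H − T_C) = 266.00/31.00 = 8.5806.
W = Q_C/COP_R = 6490/8.5806 = 756 J.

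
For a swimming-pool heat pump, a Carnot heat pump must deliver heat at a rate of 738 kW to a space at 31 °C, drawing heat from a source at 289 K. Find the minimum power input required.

Ẇ_in ≈ 36.8 kW

T_H = 31 °C → 31 + 273.15 = 304.15 K.
The Carnot heat-pump COP is COP_HP = T_H/(T_H − T_C) = 304.15/15.15 = 20.0759.
W = Q_H/COP_HP = 738/20.0759 = 36.8 kW.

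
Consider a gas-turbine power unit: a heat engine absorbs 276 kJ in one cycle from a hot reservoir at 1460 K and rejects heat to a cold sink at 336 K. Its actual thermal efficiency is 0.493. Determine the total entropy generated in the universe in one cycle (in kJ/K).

W = η·Q_H = 0.493 × 276 = 136.1 kJ, so Q_C = Q_H − W = 139.9 kJ.
Reservoir entropy changes: ΔS_H = −Q_H/T_H = −276/1460.00 = -0.1890 kJ/K and ΔS_C = +Q_C/T_C = 139.9/336.00 = 0.4165 kJ/K.
ΔS_univ = −Q_H/T_H + Q_C/T_C = 0.227 kJ/K (> 0, since η = 0.493 < η_Carnot = 0.770).

ΔS_univ ≈ 0.227 kJ/K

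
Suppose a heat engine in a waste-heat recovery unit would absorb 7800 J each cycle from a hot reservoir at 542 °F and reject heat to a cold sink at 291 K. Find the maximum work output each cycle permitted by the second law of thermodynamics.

W_max ≈ 3721 J

T_H = 542 °F → (542 − 32) × 5/9 = 283.33 °C = 556.48 K.
By the Carnot theorem, η_max = 1 − T_C/T_H = 1 − 291.00/556.48 = 0.4771.
W_max = η_max · Q_H = 0.4771 × 7800 = 3721 J.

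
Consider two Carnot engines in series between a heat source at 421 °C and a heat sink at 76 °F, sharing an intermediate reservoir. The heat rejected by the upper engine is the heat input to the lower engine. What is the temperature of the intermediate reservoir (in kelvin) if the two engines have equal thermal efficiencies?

T_m ≈ 455 K

T_H = 421 °C → 421 + 273.15 = 694.15 K.
T_C = 76 °F → (76 − 32) × 5/9 = 24.44 °C = 297.59 K.
Equal efficiencies require 1 − T_m/T_H = 1 − T_C/T_m, i.e. T_m/T_H = T_C/T_m, so T_m = √(T_H·T_C) = √(694.15 × 297.59) = 455 K.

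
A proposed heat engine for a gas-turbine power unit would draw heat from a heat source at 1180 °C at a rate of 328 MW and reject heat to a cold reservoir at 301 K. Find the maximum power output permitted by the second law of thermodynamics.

T_H = 1180 °C → 1180 + 273.15 = 1453.15 K.
No engine can exceed the Carnot limit: η_max = 1 − T_C/T_H = 1 − 301.00/1453.15 = 0.7929.
W_max = η_max · Q_H = 0.7929 × 328 = 260 MW.

Ẇ_max ≈ 260 MW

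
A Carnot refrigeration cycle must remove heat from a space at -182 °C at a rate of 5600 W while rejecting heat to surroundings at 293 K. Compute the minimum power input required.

Ẇ_in ≈ 12400 W

T_C = -182 °C → -182 + 273.15 = 91.15 K.
For a reversible refrigerator, COP_R = T_C/(T_H − T_C) = 91.15/201.85 = 0.4516.
W = Q_C/COP_R = 5600/0.4516 = 12400 W.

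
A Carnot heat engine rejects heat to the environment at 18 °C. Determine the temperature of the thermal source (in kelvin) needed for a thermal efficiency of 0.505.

T_C = 18 °C → 18 + 273.15 = 291.15 K.
From η = 1 − T_C/T_H, solving for T_H gives T_H = T_C/(1 − η) = 291.15/(1 − 0.505) = 588.2 K.

T_H ≈ 588.2 K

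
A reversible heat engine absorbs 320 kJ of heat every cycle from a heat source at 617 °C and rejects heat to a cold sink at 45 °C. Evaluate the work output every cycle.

W ≈ 206 kJ

T_H = 617 °C → 617 + 273.15 = 890.15 K.
T_C = 45 °C → 45 + 273.15 = 318.15 K.
For a reversible engine, η = 1 − T_C/T_H = 1 − 318.15/890.15 = 0.6426.
W = η·Q_H = 0.6426 × 320 = 206 kJ.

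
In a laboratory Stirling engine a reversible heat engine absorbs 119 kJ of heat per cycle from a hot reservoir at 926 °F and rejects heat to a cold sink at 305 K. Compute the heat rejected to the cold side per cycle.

Q_C ≈ 47.1 kJ

T_H = 926 °F → (926 − 32) × 5/9 = 496.67 °C = 769.82 K.
η_rev = 1 − T_C/T_H = 1 − 305.00/769.82 = 0.6038.
For a reversible cycle Q_C/Q_H = T_C/T_H, so Q_C = 119 × 305.00/769.82 = 47.1 kJ.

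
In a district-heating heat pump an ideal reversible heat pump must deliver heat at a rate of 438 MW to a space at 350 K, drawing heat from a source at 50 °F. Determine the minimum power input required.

T_C = 50 °F → (50 − 32) × 5/9 = 10.00 °C = 283.15 K.
The Carnot heat-pump COP is COP_HP = T_H/(T_H − T_C) = 350.00/66.85 = 5.2356.
W = Q_H/COP_HP = 438/5.2356 = 83.66 MW.

Ẇ_in ≈ 83.66 MW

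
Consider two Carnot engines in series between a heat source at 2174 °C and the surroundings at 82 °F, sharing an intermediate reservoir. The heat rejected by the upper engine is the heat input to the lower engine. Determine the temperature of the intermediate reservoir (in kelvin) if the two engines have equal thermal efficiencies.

T_H = 2174 °C → 2174 + 273.15 = 2447.15 K.
T_C = 82 °F → (82 − 32) × 5/9 = 27.78 °C = 300.93 K.
Equal efficiencies require 1 − T_m/T_H = 1 − T_C/T_m, i.e. T_m/T_H = T_C/T_m, so T_m = √(T_H·T_C) = √(2447.15 × 300.93) = 858 K.

T_m ≈ 858 K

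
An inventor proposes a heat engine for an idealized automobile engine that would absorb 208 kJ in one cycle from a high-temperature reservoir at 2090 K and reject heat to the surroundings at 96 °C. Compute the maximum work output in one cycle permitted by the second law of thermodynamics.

T_C = 96 °C → 96 + 273.15 = 369.15 K.
The upper bound on efficiency is η_max = 1 − T_C/T_H = 1 − 369.15/2090.00 = 0.8234.
W_max = η_max · Q_H = 0.8234 × 208 = 171 kJ.

W_max ≈ 171 kJ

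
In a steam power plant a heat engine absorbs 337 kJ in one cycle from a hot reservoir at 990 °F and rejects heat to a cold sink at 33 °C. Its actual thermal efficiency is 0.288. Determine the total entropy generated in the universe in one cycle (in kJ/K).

ΔS_univ ≈ 0.365 kJ/K

T_H = 990 °F → (990 − 32) × 5/9 = 532.22 °C = 805.37 K.
T_C = 33 °C → 33 + 273.15 = 306.15 K.
W = η·Q_H = 0.288 × 337 = 97.06 kJ, so Q_C = Q_H − W = 239.9 kJ.
Entropy balance on the reservoirs: −Q_H/T_H = -0.4184 kJ/K, +Q_C/T_C = 0.7837 kJ/K.
ΔS_univ = −Q_H/T_H + Q_C/T_C = 0.365 kJ/K (> 0, since η = 0.288 < η_Carnot = 0.620).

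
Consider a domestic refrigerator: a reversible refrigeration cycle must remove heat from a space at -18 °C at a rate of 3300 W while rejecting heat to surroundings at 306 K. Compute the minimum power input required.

Ẇ_in ≈ 658 W

T_C = -18 °C → -18 + 273.15 = 255.15 K.
COP_R = T_C/(T_H − T_C) = 255.15/50.85 = 5.0177.
W = Q_C/COP_R = 3300/5.0177 = 658 W.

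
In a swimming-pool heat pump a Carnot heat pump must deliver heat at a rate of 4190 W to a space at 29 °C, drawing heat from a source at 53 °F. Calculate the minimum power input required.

T_H = 29 °C → 29 + 273.15 = 302.15 K.
T_C = 53 °F → (53 − 32) × 5/9 = 11.67 °C = 284.82 K.
COP_HP = T_H/(T_H − T_C) = 302.15/17.33 = 17.4317.
W = Q_H/COP_HP = 4190/17.4317 = 240 W.

Ẇ_in ≈ 240 W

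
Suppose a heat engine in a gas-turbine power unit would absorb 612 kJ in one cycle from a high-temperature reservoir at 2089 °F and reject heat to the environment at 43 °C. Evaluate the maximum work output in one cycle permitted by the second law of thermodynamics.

T_H = 2089 °F → (2089 − 32) × 5/9 = 1142.78 °C = 1415.93 K.
T_C = 43 °C → 43 + 273.15 = 316.15 K.
The second-law ceiling is the Carnot efficiency, η_max = 1 − T_C/T_H = 1 − 316.15/1415.93 = 0.7767.
W_max = η_max · Q_H = 0.7767 × 612 = 475 kJ.

W_max ≈ 475 kJ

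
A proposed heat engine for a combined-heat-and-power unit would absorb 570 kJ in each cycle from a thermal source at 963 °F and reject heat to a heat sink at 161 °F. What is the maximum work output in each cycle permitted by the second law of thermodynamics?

W_max ≈ 321.3 kJ

T_H = 963 °F → (963 − 32) × 5/9 = 517.22 °C = 790.37 K.
T_C = 161 °F → (161 − 32) × 5/9 = 71.67 °C = 344.82 K.
By the Carnot theorem, η_max = 1 − T_C/T_H = 1 − 344.82/790.37 = 0.5637.
W_max = η_max · Q_H = 0.5637 × 570 = 321.3 kJ.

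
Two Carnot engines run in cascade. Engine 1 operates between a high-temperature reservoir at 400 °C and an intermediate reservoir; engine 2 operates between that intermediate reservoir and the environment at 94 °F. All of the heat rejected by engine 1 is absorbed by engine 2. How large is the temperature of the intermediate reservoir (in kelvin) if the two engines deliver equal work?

T_m ≈ 490.4 K

T_H = 400 °C → 400 + 273.15 = 673.15 K.
T_C = 94 °F → (94 − 32) × 5/9 = 34.44 °C = 307.59 K.
For reversible stages Q_m = Q_H·(T_m/T_H). Setting W₁ = Q_H(1 − T_m/T_H) equal to W₂ = Q_m(1 − T_C/T_m) = Q_H·(T_m − T_C)/T_H gives T_H − T_m = T_m − T_C, so T_m = (T_H + T_C)/2 = (673.15 + 307.59)/2 = 490.4 K.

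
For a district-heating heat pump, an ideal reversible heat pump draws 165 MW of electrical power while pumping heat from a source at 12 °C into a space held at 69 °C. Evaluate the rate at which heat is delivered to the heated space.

T_H = 69 °C → 69 + 273.15 = 342.15 K.
T_C = 12 °C → 12 + 273.15 = 285.15 K.
The Carnot heat-pump COP is COP_HP = T_H/(T_H − T_C) = 342.15/57.00 = 6.0026.
Q_H = COP_HP · W = 6.0026 × 165 = 990 MW.

Q̇_H ≈ 990 MW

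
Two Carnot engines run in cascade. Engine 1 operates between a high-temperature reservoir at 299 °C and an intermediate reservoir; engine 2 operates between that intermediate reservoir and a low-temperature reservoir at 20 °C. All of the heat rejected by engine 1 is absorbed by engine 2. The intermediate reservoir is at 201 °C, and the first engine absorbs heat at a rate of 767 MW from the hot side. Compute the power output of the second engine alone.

Ẇ₂ ≈ 242.6 MW

T_H = 299 °C → 299 + 273.15 = 572.15 K.
T_C = 20 °C → 20 + 273.15 = 293.15 K.
T_m = 201 °C → 201 + 273.15 = 474.15 K.
Heat entering the second stage: Q_m = Q_H·(T_m/T_H) = 767 × 474.15/572.15 = 635.6 MW.
Second-stage efficiency η₂ = 1 − T_C/T_m = 1 − 293.15/474.15 = 0.3817, so W₂ = η₂·Q_m = 242.6 MW.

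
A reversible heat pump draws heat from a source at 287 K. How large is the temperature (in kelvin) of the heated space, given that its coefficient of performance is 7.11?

T_H ≈ 334 K

COP_HP = T_H/(T_H − T_C) ⇒ T_H = T_C·COP_HP/(COP_HP − 1) = 287.00 × 7.11/(7.11 − 1) = 334 K.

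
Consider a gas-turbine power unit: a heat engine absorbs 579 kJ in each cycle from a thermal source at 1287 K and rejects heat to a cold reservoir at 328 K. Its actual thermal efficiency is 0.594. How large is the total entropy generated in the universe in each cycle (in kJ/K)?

ΔS_univ ≈ 0.2668 kJ/K

W = η·Q_H = 0.594 × 579 = 343.9 kJ, so Q_C = Q_H − W = 235.1 kJ.
Entropy balance on the reservoirs: −Q_H/T_H = -0.4499 kJ/K, +Q_C/T_C = 0.7167 kJ/K.
ΔS_univ = −Q_H/T_H + Q_C/T_C = 0.2668 kJ/K (> 0, since η = 0.594 < η_Carnot = 0.745).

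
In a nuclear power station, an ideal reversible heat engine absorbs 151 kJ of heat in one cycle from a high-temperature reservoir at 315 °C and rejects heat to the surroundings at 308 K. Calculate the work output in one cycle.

W ≈ 71.9 kJ

T_H = 315 °C → 315 + 273.15 = 588.15 K.
The Carnot efficiency is η = 1 − T_C/T_H = 1 − 308.00/588.15 = 0.4763.
W = η·Q_H = 0.4763 × 151 = 71.9 kJ.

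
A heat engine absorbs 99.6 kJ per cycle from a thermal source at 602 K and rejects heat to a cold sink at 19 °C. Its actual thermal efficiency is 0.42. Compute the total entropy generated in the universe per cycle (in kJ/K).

ΔS_univ ≈ 0.0323 kJ/K

T_C = 19 °C → 19 + 273.15 = 292.15 K.
W = η·Q_H = 0.42 × 99.6 = 41.83 kJ, so Q_C = Q_H − W = 57.77 kJ.
Entropy balance on the reservoirs: −Q_H/T_H = -0.1654 kJ/K, +Q_C/T_C = 0.1977 kJ/K.
ΔS_univ = −Q_H/T_H + Q_C/T_C = 0.0323 kJ/K (> 0, since η = 0.42 < η_Carnot = 0.515).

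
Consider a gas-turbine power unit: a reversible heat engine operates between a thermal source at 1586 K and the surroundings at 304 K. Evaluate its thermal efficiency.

Carnot efficiency: η = 1 − T_C/T_H = 1 − 304.00/1586.00 = 0.8083.

η ≈ 0.8083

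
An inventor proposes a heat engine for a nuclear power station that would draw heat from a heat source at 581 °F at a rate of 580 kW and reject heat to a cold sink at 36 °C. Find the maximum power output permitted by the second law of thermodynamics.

T_H = 581 °F → (581 − 32) × 5/9 = 305.00 °C = 578.15 K.
T_C = 36 °C → 36 + 273.15 = 309.15 K.
The second-law ceiling is the Carnot efficiency, η_max = 1 − T_C/T_H = 1 − 309.15/578.15 = 0.4653.
W_max = η_max · Q_H = 0.4653 × 580 = 270 kW.

Ẇ_max ≈ 270 kW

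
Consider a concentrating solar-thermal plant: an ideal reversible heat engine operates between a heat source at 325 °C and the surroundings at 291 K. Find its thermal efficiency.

T_H = 325 °C → 325 + 273.15 = 598.15 K.
Since the cycle is reversible, η = 1 − T_C/T_H = 1 − 291.00/598.15 = 0.513.

η ≈ 0.513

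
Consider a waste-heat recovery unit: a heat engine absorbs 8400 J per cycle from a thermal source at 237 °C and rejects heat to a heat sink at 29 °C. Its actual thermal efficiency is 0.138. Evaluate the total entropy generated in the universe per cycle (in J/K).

T_H = 237 °C → 237 + 273.15 = 510.15 K.
T_C = 29 °C → 29 + 273.15 = 302.15 K.
W = η·Q_H = 0.138 × 8400 = 1159 J, so Q_C = Q_H − W = 7241 J.
Reservoir entropy changes: ΔS_H = −Q_H/T_H = −8400/510.15 = -16.47 J/K and ΔS_C = +Q_C/T_C = 7241/302.15 = 23.96 J/K.
ΔS_univ = −Q_H/T_H + Q_C/T_C = 7.50 J/K (> 0, since η = 0.138 < η_Carnot = 0.408).

ΔS_univ ≈ 7.50 J/K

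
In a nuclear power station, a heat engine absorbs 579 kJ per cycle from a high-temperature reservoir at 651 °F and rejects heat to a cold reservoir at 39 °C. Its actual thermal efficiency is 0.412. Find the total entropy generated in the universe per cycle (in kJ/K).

ΔS_univ ≈ 0.152 kJ/K

T_H = 651 °F → (651 − 32) × 5/9 = 343.89 °C = 617.04 K.
T_C = 39 °C → 39 + 273.15 = 312.15 K.
W = η·Q_H = 0.412 × 579 = 238.5 kJ, so Q_C = Q_H − W = 340.5 kJ.
Reservoir entropy changes: ΔS_H = −Q_H/T_H = −579/617.04 = -0.9384 kJ/K and ΔS_C = +Q_C/T_C = 340.5/312.15 = 1.091 kJ/K.
ΔS_univ = −Q_H/T_H + Q_C/T_C = 0.152 kJ/K (> 0, since η = 0.412 < η_Carnot = 0.494).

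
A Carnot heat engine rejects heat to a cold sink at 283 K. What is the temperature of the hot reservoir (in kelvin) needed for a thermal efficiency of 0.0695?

From η = 1 − T_C/T_H, solving for T_H gives T_H = T_C/(1 − η) = 283.00/(1 − 0.0695) = 304 K.

T_H ≈ 304 K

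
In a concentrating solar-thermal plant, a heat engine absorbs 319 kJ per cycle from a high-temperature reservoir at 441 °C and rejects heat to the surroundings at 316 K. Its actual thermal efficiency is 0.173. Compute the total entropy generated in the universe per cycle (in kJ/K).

ΔS_univ ≈ 0.388 kJ/K

T_H = 441 °C → 441 + 273.15 = 714.15 K.
W = η·Q_H = 0.173 × 319 = 55.19 kJ, so Q_C = Q_H − W = 263.8 kJ.
The hot reservoir loses entropy Q_H/T_H = 319/714.15 = 0.4467 kJ/K; the cold reservoir gains Q_C/T_C = 263.8/316.00 = 0.8349 kJ/K.
ΔS_univ = −Q_H/T_H + Q_C/T_C = 0.388 kJ/K (> 0, since η = 0.173 < η_Carnot = 0.558).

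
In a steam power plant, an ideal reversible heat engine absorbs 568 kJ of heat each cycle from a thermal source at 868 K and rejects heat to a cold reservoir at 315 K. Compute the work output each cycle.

For a reversible engine, η = 1 − T_C/T_H = 1 − 315.00/868.00 = 0.6371.
W = η·Q_H = 0.6371 × 568 = 362 kJ.

W ≈ 362 kJ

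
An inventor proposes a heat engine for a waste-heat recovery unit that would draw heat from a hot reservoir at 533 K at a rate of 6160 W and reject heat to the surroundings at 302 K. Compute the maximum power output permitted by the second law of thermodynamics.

No engine can exceed the Carnot limit: η_max = 1 − T_C/T_H = 1 − 302.00/533.00 = 0.4334.
W_max = η_max · Q_H = 0.4334 × 6160 = 2670 W.

Ẇ_max ≈ 2670 W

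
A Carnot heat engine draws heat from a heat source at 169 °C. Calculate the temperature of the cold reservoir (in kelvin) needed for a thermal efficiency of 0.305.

T_H = 169 °C → 169 + 273.15 = 442.15 K.
From η = 1 − T_C/T_H, T_C = T_H·(1 − η) = 442.15 × (1 − 0.305) = 307 K.

T_C ≈ 307 K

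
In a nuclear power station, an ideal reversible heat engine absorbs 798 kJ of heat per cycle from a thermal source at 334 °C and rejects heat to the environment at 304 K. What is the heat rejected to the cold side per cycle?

Q_C ≈ 400 kJ

T_H = 334 °C → 334 + 273.15 = 607.15 K.
η_rev = 1 − T_C/T_H = 1 − 304.00/607.15 = 0.4993.
For a reversible cycle Q_C/Q_H = T_C/T_H, so Q_C = 798 × 304.00/607.15 = 400 kJ.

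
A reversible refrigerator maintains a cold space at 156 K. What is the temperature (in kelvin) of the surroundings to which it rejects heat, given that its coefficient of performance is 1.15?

COP_R = T_C/(T_H − T_C) ⇒ T_H = T_C·(1 + 1/COP_R) = 156.00 × (1 + 1/1.15) = 291.7 K.

T_H ≈ 291.7 K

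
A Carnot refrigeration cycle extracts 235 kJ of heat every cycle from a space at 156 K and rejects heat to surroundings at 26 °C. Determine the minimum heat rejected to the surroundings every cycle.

Q_H ≈ 451 kJ

T_H = 26 °C → 26 + 273.15 = 299.15 K.
For a reversible cycle Q_H/Q_C = T_H/T_C, so Q_H = Q_C·T_H/T_C = 235 × 299.15/156.00 = 451 kJ.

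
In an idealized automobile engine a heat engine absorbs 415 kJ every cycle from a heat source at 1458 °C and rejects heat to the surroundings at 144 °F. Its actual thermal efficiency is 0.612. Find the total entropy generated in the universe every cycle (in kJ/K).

ΔS_univ ≈ 0.240 kJ/K

T_H = 1458 °C → 1458 + 273.15 = 1731.15 K.
T_C = 144 °F → (144 − 32) × 5/9 = 62.22 °C = 335.37 K.
W = η·Q_H = 0.612 × 415 = 254.0 kJ, so Q_C = Q_H − W = 161.0 kJ.
Reservoir entropy changes: ΔS_H = −Q_H/T_H = −415/1731.15 = -0.2397 kJ/K and ΔS_C = +Q_C/T_C = 161.0/335.37 = 0.4801 kJ/K.
ΔS_univ = −Q_H/T_H + Q_C/T_C = 0.240 kJ/K (> 0, since η = 0.612 < η_Carnot = 0.806).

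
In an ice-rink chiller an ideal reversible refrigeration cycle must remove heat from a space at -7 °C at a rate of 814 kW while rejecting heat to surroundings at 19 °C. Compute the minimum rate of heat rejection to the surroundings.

T_H = 19 °C → 19 + 273.15 = 292.15 K.
T_C = -7 °C → -7 + 273.15 = 266.15 K.
For a reversible cycle Q_H/Q_C = T_H/T_C, so Q_H = Q_C·T_H/T_C = 814 × 292.15/266.15 = 893.5 kW.

Q̇_H ≈ 893.5 kW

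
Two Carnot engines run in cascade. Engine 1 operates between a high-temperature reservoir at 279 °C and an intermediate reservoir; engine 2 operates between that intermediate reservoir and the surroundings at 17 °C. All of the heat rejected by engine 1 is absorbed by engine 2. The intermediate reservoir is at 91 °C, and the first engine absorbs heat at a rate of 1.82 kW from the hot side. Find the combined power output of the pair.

T_H = 279 °C → 279 + 273.15 = 552.15 K.
T_C = 17 °C → 17 + 273.15 = 290.15 K.
Two reversible stages in series are equivalent to a single Carnot engine between T_H and T_C, so η_total = 1 − T_C/T_H = 1 − 290.15/552.15 = 0.4745.
W_total = η_total · Q_H = 0.4745 × 1.82 = 0.864 kW.

Ẇ_total ≈ 0.864 kW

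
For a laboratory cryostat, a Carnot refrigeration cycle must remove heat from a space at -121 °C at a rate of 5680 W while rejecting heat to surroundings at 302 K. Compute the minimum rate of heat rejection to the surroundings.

Q̇_H ≈ 11300 W

T_C = -121 °C → -121 + 273.15 = 152.15 K.
For a reversible cycle Q_H/Q_C = T_H/T_C, so Q_H = Q_C·T_H/T_C = 5680 × 302.00/152.15 = 11300 W.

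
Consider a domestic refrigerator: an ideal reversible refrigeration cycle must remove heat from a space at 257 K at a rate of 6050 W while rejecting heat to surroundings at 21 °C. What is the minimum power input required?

Ẇ_in ≈ 875 W

T_H = 21 °C → 21 + 273.15 = 294.15 K.
COP_R = T_C/(T_H − T_C) = 257.00/37.15 = 6.9179.
W = Q_C/COP_R = 6050/6.9179 = 875 W.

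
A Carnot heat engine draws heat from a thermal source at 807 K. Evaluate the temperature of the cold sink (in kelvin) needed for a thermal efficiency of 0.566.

T_C ≈ 350 K

From η = 1 − T_C/T_H, T_C = T_H·(1 − η) = 807.00 × (1 − 0.566) = 350 K.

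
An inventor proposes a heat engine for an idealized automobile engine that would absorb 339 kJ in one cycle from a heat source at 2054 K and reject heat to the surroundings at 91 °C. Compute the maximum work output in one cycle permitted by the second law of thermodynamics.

W_max ≈ 279 kJ

T_C = 91 °C → 91 + 273.15 = 364.15 K.
By the Carnot theorem, η_max = 1 − T_C/T_H = 1 − 364.15/2054.00 = 0.8227.
W_max = η_max · Q_H = 0.8227 × 339 = 279 kJ.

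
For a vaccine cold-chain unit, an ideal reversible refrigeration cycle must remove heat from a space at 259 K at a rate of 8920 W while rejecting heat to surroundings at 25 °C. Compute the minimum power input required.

T_H = 25 °C → 25 + 273.15 = 298.15 K.
COP_R = T_C/(T_H − T_C) = 259.00/39.15 = 6.6156.
W = Q_C/COP_R = 8920/6.6156 = 1350 W.

Ẇ_in ≈ 1350 W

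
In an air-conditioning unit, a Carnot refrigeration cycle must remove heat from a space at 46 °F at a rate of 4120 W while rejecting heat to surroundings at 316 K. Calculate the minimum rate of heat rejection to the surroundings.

Q̇_H ≈ 4630 W

T_C = 46 °F → (46 − 32) × 5/9 = 7.78 °C = 280.93 K.
For a reversible cycle Q_H/Q_C = T_H/T_C, so Q_H = Q_C·T_H/T_C = 4120 × 316.00/280.93 = 4630 W.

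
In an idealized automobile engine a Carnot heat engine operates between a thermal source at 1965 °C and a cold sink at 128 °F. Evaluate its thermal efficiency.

η ≈ 0.854

T_H = 1965 °C → 1965 + 273.15 = 2238.15 K.
T_C = 128 °F → (128 − 32) × 5/9 = 53.33 °C = 326.48 K.
Carnot efficiency: η = 1 − T_C/T_H = 1 − 326.48/2238.15 = 0.854.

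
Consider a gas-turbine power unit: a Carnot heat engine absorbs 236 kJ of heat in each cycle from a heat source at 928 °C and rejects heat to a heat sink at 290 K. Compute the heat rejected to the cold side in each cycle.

Q_C ≈ 57.0 kJ

T_H = 928 °C → 928 + 273.15 = 1201.15 K.
For a reversible engine, η = 1 − T_C/T_H = 1 − 290.00/1201.15 = 0.7586.
For a reversible cycle Q_C/Q_H = T_C/T_H, so Q_C = 236 × 290.00/1201.15 = 57.0 kJ.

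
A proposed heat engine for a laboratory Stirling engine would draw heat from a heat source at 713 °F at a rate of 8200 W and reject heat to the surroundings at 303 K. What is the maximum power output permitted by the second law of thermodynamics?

Ẇ_max ≈ 4390 W

T_H = 713 °F → (713 − 32) × 5/9 = 378.33 °C = 651.48 K.
No engine can exceed the Carnot limit: η_max = 1 − T_C/T_H = 1 − 303.00/651.48 = 0.5349.
W_max = η_max · Q_H = 0.5349 × 8200 = 4390 W.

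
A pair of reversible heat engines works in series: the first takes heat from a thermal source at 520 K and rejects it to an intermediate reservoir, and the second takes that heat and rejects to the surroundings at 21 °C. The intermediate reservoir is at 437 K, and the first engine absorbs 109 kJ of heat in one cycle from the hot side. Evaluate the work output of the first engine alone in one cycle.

W₁ ≈ 17.4 kJ

T_C = 21 °C → 21 + 273.15 = 294.15 K.
First-stage efficiency η₁ = 1 − T_m/T_H = 1 − 437.00/520.00 = 0.1596.
W₁ = η₁·Q_H = 0.1596 × 109 = 17.4 kJ.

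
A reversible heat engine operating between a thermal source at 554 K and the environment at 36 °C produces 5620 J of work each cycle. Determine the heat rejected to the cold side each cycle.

T_C = 36 °C → 36 + 273.15 = 309.15 K.
η_rev = 1 − T_C/T_H = 1 − 309.15/554.00 = 0.4420.
Since Q_C/Q_H = T_C/T_H and Q_H = W/η, Q_C = W·T_C/(T_H − T_C) = 5620 × 309.15/244.85 = 7100 J.

Q_C ≈ 7100 J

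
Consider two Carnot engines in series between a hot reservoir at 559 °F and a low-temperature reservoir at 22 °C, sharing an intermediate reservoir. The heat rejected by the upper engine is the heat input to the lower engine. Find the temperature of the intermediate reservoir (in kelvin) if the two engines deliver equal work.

T_H = 559 °F → (559 − 32) × 5/9 = 292.78 °C = 565.93 K.
T_C = 22 °C → 22 + 273.15 = 295.15 K.
For reversible stages Q_m = Q_H·(T_m/T_H). Setting W₁ = Q_H(1 − T_m/T_H) equal to W₂ = Q_m(1 − T_C/T_m) = Q_H·(T_m − T_C)/T_H gives T_H − T_m = T_m − T_C, so T_m = (T_H + T_C)/2 = (565.93 + 295.15)/2 = 431 K.

T_m ≈ 431 K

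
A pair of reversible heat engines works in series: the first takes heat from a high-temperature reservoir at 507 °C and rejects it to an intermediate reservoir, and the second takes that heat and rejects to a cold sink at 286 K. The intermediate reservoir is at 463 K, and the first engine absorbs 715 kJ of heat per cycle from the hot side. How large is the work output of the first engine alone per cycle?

W₁ ≈ 291 kJ

T_H = 507 °C → 507 + 273.15 = 780.15 K.
First-stage efficiency η₁ = 1 − T_m/T_H = 1 − 463.00/780.15 = 0.4065.
W₁ = η₁·Q_H = 0.4065 × 715 = 291 kJ.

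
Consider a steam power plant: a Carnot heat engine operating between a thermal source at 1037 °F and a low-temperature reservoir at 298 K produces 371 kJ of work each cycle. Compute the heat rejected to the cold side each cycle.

Q_C ≈ 207 kJ

T_H = 1037 °F → (1037 − 32) × 5/9 = 558.33 °C = 831.48 K.
Since the cycle is reversible, η = 1 − T_C/T_H = 1 − 298.00/831.48 = 0.6416.
Since Q_C/Q_H = T_C/T_H and Q_H = W/η, Q_C = W·T_C/(T_H − T_C) = 371 × 298.00/533.48 = 207 kJ.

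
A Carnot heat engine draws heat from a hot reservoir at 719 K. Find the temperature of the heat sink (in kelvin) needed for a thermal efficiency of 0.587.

T_C ≈ 297 K

From η = 1 − T_C/T_H, T_C = T_H·(1 − η) = 719.00 × (1 − 0.587) = 297 K.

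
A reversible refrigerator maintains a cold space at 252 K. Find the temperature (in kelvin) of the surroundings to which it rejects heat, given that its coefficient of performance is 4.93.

COP_R = T_C/(T_H − T_C) ⇒ T_H = T_C·(1 + 1/COP_R) = 252.00 × (1 + 1/4.93) = 303 K.

T_H ≈ 303 K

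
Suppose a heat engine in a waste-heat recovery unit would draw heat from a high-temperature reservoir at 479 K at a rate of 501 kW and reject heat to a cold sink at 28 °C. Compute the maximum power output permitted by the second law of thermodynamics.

Ẇ_max ≈ 186 kW

T_C = 28 °C → 28 + 273.15 = 301.15 K.
No engine can exceed the Carnot limit: η_max = 1 − T_C/T_H = 1 − 301.15/479.00 = 0.3713.
W_max = η_max · Q_H = 0.3713 × 501 = 186 kW.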